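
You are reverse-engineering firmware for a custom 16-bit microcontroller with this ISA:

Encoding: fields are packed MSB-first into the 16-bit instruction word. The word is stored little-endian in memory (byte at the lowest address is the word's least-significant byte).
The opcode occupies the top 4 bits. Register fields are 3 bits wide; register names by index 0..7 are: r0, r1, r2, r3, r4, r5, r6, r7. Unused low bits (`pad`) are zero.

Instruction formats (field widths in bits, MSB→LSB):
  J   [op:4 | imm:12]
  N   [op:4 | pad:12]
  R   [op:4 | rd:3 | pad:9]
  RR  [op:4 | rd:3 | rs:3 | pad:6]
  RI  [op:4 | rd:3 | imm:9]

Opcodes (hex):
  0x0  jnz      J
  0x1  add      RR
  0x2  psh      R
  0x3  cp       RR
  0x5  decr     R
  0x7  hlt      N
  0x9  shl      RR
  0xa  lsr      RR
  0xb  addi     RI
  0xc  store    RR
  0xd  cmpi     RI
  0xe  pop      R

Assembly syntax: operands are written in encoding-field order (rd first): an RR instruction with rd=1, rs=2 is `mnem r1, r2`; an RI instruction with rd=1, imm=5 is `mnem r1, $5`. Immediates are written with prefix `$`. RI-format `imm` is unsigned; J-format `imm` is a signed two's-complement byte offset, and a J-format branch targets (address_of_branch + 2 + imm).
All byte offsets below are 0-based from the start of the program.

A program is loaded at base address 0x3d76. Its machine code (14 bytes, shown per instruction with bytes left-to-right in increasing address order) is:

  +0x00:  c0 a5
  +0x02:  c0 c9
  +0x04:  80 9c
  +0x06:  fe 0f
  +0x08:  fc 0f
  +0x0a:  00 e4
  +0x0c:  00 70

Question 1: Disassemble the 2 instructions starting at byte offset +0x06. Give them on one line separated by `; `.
jnz $-2; jnz $-4

off 0x06: read fe 0f as little → 0x0ffe
  top 4b → 0x0 → jnz [J]
  imm@[11:0]=0xffe (s12→-2) ⇒ $-2
off 0x08: read fc 0f as little → 0x0ffc
  top 4b → 0x0 → jnz [J]
  imm@[11:0]=0xffc (s12→-4) ⇒ $-4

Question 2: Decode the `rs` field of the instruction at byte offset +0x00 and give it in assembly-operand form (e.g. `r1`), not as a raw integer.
off 0x00: read c0 a5 as little → 0xa5c0
  opcode bits[15:12]=0xa: lsr/RR
  rd: (w>>9)&0x7=0x2 → r2
  rs: (w>>6)&0x7=0x7 → r7

r7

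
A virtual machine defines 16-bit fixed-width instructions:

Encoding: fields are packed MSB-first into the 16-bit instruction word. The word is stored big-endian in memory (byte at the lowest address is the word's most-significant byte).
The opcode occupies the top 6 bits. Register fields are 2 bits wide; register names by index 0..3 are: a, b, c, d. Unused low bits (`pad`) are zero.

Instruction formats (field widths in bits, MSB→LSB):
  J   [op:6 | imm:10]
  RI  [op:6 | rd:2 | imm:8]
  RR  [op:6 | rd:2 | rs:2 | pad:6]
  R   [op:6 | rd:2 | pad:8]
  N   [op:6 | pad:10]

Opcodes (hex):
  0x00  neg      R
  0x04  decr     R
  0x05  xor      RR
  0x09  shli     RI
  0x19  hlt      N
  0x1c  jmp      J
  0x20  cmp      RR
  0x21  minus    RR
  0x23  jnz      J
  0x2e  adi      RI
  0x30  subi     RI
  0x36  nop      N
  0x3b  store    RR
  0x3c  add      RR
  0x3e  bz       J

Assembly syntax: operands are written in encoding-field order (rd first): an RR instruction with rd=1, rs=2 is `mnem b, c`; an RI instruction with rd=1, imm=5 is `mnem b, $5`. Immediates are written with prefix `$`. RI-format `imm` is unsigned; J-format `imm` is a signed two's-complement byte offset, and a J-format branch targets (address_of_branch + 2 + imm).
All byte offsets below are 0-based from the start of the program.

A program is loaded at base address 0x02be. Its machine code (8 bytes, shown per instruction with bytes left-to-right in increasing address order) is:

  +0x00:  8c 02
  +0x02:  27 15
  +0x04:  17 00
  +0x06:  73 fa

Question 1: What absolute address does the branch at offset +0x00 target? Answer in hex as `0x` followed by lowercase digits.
[00] 8c 02 → 0x8c02
  top 6b → 0x23 → jnz [J]
  imm: (w>>0)&0x3ff=0x2 → $2
  target = base 0x02be + off 0x00 + 2 + imm 2 = 0x02c2

0x02c2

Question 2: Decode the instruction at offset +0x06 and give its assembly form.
[06] 73 fa → 0x73fa
  op=0x73fa>>10=0x1c ⇒ jmp (J)
  [9:0] imm=1018 (s10→-6) = $-6

jmp $-6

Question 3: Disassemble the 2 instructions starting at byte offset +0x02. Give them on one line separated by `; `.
@+02  big-endian(27 15) = 0x2715
  top 6b → 0x9 → shli [RI]
  rd@[9:8]=0x3 ⇒ d
  imm@[7:0]=0x15 ⇒ $21
@+04  big-endian(17 00) = 0x1700
  top 6b → 0x5 → xor [RR]
  rd@[9:8]=0x3 ⇒ d
  rs@[7:6]=0x0 ⇒ a

shli d, $21; xor d, a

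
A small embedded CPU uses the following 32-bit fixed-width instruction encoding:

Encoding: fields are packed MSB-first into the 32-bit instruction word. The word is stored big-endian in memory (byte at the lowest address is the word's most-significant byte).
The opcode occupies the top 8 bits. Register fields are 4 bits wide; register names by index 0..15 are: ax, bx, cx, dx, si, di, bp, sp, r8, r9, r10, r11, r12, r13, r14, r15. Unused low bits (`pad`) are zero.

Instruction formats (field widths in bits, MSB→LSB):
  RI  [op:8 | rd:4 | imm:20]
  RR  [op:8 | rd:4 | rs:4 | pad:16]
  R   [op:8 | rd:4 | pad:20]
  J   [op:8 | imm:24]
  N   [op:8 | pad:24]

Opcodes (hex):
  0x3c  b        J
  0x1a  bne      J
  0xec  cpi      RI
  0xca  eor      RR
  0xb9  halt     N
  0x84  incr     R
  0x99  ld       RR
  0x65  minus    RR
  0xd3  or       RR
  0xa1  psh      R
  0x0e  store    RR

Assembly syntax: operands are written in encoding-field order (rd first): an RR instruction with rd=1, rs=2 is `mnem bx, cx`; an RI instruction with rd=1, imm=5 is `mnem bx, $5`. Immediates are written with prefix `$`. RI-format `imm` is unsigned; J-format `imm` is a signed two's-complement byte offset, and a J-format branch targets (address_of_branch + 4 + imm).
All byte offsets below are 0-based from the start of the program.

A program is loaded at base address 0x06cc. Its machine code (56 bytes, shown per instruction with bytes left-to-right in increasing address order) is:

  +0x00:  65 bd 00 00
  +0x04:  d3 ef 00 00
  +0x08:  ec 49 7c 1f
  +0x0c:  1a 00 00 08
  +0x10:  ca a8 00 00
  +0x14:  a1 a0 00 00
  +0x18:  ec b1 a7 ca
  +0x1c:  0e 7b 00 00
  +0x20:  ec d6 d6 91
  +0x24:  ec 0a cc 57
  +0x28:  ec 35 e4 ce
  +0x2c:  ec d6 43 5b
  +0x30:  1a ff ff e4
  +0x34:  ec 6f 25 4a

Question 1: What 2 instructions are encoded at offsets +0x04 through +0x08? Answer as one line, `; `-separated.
or r14, r15; cpi si, $621599

[04] d3 ef 00 00 → 0xd3ef0000
  opcode bits[31:24]=0xd3: or/RR
  [23:20] rd=14 = r14
  [19:16] rs=15 = r15
[08] ec 49 7c 1f → 0xec497c1f
  opcode bits[31:24]=0xec: cpi/RI
  [23:20] rd=4 = si
  [19:0] imm=621599 = $621599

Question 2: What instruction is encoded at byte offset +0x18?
cpi r11, $108490

off 0x18: read ec b1 a7 ca as big → 0xecb1a7ca
  opcode bits[31:24]=0xec: cpi/RI
  rd: (w>>20)&0xf=0xb → r11
  imm: (w>>0)&0xfffff=0x1a7ca → $108490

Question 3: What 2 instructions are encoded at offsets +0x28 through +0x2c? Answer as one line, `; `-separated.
cpi dx, $386254; cpi r13, $410459

@+28  big-endian(ec 35 e4 ce) = 0xec35e4ce
  top 8b → 0xec → cpi [RI]
  rd@[23:20]=0x3 ⇒ dx
  imm@[19:0]=0x5e4ce ⇒ $386254
@+2c  big-endian(ec d6 43 5b) = 0xecd6435b
  top 8b → 0xec → cpi [RI]
  rd@[23:20]=0xd ⇒ r13
  imm@[19:0]=0x6435b ⇒ $410459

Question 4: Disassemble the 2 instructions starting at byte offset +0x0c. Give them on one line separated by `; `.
bne $8; eor r10, r8

[0c] 1a 00 00 08 → 0x1a000008
  opcode bits[31:24]=0x1a: bne/J
  imm@[23:0]=0x8 ⇒ $8
[10] ca a8 00 00 → 0xcaa80000
  opcode bits[31:24]=0xca: eor/RR
  rd@[23:20]=0xa ⇒ r10
  rs@[19:16]=0x8 ⇒ r8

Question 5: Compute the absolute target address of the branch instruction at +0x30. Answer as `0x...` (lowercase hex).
0x06e4

+0x30: 1a ff ff e4 ⇒ word 0x1affffe4 (big)
  opcode bits[31:24]=0x1a: bne/J
  imm: (w>>0)&0xffffff=0xffffe4 (s24→-28) → $-28
  target = base 0x06cc + off 0x30 + 4 + imm -28 = 0x06e4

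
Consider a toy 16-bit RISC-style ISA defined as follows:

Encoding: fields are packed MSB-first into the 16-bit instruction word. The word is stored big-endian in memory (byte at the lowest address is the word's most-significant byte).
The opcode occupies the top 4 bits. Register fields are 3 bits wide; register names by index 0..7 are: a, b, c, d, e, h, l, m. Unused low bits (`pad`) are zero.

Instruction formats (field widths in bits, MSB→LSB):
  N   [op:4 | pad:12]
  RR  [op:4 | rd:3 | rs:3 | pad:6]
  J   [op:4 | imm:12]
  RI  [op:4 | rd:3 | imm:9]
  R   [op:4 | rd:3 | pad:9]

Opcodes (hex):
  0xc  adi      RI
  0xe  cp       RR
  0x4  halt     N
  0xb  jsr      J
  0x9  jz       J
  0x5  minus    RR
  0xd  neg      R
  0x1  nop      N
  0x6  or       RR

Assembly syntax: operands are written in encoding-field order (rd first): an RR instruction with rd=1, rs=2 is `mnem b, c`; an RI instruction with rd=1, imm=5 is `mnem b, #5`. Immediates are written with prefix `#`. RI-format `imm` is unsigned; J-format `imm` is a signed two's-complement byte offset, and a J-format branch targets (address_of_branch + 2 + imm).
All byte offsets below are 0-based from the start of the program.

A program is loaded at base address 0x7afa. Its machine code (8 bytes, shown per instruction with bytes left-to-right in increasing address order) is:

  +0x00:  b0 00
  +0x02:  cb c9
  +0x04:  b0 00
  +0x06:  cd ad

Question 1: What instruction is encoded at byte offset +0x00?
+0x00: b0 00 ⇒ word 0xb000 (big)
  top 4b → 0xb → jsr [J]
  [11:0] imm=0 = #0

jsr #0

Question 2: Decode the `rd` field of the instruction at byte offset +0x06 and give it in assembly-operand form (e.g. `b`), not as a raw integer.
+0x06: cd ad ⇒ word 0xcdad (big)
  opcode bits[15:12]=0xc: adi/RI
  [11:9] rd=6 = l
  [8:0] imm=429 = #429

l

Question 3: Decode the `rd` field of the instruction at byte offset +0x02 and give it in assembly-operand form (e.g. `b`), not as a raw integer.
h

[02] cb c9 → 0xcbc9
  opcode bits[15:12]=0xc: adi/RI
  rd: (w>>9)&0x7=0x5 → h
  imm: (w>>0)&0x1ff=0x1c9 → #457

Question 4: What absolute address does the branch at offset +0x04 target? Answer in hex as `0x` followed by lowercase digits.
0x7b00

[04] b0 00 → 0xb000
  opcode bits[15:12]=0xb: jsr/J
  imm: (w>>0)&0xfff=0x0 → #0
  target = base 0x7afa + off 0x04 + 2 + imm 0 = 0x7b00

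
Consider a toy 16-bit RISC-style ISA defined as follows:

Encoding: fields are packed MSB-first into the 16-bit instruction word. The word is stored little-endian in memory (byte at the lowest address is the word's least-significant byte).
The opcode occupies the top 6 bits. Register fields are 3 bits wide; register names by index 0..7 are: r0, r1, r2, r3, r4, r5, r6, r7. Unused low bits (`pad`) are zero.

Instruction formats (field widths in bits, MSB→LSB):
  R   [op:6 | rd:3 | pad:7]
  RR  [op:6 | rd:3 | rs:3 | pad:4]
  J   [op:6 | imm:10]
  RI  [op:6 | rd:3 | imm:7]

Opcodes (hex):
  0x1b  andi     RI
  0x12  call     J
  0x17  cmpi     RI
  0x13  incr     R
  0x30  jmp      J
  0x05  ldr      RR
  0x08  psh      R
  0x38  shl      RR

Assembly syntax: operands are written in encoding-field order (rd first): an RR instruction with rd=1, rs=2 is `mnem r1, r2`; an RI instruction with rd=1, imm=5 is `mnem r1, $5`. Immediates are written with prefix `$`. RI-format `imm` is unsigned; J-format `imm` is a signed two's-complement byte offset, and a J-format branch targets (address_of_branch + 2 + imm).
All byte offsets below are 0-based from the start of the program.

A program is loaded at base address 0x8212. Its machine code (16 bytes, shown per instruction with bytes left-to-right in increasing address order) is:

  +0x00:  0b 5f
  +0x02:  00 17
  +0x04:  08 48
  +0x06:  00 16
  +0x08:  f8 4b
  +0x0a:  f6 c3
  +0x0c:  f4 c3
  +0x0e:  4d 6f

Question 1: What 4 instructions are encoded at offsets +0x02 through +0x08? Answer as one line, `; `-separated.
off 0x02: read 00 17 as little → 0x1700
  op=0x1700>>10=0x5 ⇒ ldr (RR)
  rd@[9:7]=0x6 ⇒ r6
  rs@[6:4]=0x0 ⇒ r0
off 0x04: read 08 48 as little → 0x4808
  op=0x4808>>10=0x12 ⇒ call (J)
  imm@[9:0]=0x8 ⇒ $8
off 0x06: read 00 16 as little → 0x1600
  op=0x1600>>10=0x5 ⇒ ldr (RR)
  rd@[9:7]=0x4 ⇒ r4
  rs@[6:4]=0x0 ⇒ r0
off 0x08: read f8 4b as little → 0x4bf8
  op=0x4bf8>>10=0x12 ⇒ call (J)
  imm@[9:0]=0x3f8 (s10→-8) ⇒ $-8

ldr r6, r0; call $8; ldr r4, r0; call $-8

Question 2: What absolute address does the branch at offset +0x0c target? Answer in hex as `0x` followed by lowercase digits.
[0c] f4 c3 → 0xc3f4
  top 6b → 0x30 → jmp [J]
  [9:0] imm=1012 (s10→-12) = $-12
  target = base 0x8212 + off 0x0c + 2 + imm -12 = 0x8214

0x8214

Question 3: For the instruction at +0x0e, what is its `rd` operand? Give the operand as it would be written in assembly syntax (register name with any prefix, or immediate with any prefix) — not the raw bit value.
off 0x0e: read 4d 6f as little → 0x6f4d
  opcode bits[15:10]=0x1b: andi/RI
  [9:7] rd=6 = r6
  [6:0] imm=77 = $77

r6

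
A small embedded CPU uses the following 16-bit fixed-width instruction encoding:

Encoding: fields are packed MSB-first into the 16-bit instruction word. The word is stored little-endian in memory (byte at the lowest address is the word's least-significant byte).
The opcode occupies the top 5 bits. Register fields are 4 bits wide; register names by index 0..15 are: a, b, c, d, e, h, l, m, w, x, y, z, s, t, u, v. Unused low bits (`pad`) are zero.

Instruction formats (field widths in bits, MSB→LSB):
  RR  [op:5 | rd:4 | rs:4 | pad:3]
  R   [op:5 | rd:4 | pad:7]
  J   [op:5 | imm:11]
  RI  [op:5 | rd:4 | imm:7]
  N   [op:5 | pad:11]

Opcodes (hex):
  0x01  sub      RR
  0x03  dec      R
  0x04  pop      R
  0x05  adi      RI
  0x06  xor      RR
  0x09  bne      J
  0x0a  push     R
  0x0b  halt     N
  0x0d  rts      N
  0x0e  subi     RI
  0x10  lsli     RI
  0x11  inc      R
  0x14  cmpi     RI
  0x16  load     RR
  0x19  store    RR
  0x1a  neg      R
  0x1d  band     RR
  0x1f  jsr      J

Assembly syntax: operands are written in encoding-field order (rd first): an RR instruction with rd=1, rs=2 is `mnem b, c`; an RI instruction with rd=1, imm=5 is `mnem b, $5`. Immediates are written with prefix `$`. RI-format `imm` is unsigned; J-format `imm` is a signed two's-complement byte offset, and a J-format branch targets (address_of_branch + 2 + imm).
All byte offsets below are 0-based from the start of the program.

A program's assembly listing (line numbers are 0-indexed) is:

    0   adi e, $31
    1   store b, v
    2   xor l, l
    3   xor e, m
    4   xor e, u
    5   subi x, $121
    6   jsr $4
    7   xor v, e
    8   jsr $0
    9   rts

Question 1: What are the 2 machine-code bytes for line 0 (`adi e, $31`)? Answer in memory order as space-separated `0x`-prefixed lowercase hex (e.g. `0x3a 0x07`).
line 0 (adi): pack op=0x5:5|rd=4:4|imm=31:7 = 0x2a1f; little→ 1f 2a

0x1f 0x2a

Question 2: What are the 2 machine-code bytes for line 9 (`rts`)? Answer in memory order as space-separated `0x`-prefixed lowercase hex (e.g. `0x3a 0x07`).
0x00 0x68

L9: rts op=0xd:5|pad=0:11 ⇒ 0x6800 ⇒ little 00 68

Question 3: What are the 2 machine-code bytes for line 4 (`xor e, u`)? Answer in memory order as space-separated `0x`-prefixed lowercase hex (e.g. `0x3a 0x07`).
0x70 0x32

4. xor fields op=0x6:5|rd=4:4|rs=14:4|pad=0:3 → word 3270h → 70 32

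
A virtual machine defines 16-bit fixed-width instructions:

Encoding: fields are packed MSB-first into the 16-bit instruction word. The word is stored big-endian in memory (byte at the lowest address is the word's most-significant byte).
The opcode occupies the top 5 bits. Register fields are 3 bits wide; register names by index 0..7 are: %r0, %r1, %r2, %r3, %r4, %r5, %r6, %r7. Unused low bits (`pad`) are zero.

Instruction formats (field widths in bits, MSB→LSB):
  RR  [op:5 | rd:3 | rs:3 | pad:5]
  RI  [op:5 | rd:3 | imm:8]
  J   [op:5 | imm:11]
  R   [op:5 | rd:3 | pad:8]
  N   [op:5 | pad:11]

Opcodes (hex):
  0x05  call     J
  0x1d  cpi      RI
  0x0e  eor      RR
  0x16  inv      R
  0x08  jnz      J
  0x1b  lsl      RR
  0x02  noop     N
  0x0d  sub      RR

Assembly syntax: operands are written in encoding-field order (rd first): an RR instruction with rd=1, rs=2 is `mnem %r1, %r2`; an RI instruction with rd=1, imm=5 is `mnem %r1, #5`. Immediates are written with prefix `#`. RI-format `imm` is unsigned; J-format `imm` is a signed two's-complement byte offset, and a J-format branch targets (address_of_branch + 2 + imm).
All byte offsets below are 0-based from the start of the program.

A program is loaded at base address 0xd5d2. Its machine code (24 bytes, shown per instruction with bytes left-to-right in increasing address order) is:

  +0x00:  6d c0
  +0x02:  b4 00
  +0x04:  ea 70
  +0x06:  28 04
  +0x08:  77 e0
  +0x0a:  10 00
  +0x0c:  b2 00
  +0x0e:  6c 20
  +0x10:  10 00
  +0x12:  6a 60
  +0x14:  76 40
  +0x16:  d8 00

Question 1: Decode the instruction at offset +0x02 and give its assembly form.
@+02  big-endian(b4 00) = 0xb400
  op=0xb400>>11=0x16 ⇒ inv (R)
  rd: (w>>8)&0x7=0x4 → %r4

inv %r4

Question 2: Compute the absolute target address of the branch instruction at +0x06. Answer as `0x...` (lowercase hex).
0xd5de

[06] 28 04 → 0x2804
  top 5b → 0x5 → call [J]
  imm@[10:0]=0x4 ⇒ #4
  target = base 0xd5d2 + off 0x06 + 2 + imm 4 = 0xd5de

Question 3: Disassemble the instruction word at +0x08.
@+08  big-endian(77 e0) = 0x77e0
  top 5b → 0xe → eor [RR]
  rd@[10:8]=0x7 ⇒ %r7
  rs@[7:5]=0x7 ⇒ %r7

eor %r7, %r7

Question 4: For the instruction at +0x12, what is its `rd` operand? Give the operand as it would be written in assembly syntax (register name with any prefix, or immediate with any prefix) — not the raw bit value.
%r2

@+12  big-endian(6a 60) = 0x6a60
  op=0x6a60>>11=0xd ⇒ sub (RR)
  rd: (w>>8)&0x7=0x2 → %r2
  rs: (w>>5)&0x7=0x3 → %r3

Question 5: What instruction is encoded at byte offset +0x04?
cpi %r2, #112

+0x04: ea 70 ⇒ word 0xea70 (big)
  top 5b → 0x1d → cpi [RI]
  [10:8] rd=2 = %r2
  [7:0] imm=112 = #112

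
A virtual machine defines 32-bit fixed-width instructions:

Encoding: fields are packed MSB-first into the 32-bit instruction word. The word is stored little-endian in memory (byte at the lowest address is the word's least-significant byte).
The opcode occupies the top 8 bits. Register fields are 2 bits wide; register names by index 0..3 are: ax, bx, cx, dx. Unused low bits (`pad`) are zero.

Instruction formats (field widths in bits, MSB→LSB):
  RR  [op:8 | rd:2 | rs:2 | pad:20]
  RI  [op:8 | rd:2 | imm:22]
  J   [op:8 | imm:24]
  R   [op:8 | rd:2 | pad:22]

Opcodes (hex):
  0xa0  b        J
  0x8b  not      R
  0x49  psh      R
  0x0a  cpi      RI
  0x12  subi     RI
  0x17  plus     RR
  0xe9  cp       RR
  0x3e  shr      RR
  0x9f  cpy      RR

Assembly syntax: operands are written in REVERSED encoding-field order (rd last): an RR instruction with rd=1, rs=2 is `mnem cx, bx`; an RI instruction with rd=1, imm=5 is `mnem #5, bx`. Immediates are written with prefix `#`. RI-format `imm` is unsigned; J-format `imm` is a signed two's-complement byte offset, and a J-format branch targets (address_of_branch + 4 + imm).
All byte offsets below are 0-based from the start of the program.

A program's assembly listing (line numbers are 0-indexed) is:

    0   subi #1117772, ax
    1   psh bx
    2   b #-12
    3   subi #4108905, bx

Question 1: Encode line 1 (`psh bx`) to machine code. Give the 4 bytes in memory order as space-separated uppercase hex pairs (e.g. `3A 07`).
1. psh fields op=0x49:8|rd=1:2|pad=0:22 → word 49400000h → 00 00 40 49

00 00 40 49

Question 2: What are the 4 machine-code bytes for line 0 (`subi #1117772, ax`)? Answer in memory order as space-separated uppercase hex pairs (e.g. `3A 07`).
4C 0E 11 12

L0: subi op=0x12:8|rd=0:2|imm=1117772:22 ⇒ 0x12110e4c ⇒ little 4c 0e 11 12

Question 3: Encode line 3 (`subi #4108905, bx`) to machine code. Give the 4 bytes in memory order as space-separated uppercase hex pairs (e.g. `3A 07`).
69 B2 7E 12

line 3 (subi): pack op=0x12:8|rd=1:2|imm=4108905:22 = 0x127eb269; little→ 69 b2 7e 12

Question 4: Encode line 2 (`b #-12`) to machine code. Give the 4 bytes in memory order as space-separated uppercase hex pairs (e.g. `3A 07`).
L2: b op=0xa0:8|imm=-12:24 ⇒ 0xa0fffff4 ⇒ little f4 ff ff a0

F4 FF FF A0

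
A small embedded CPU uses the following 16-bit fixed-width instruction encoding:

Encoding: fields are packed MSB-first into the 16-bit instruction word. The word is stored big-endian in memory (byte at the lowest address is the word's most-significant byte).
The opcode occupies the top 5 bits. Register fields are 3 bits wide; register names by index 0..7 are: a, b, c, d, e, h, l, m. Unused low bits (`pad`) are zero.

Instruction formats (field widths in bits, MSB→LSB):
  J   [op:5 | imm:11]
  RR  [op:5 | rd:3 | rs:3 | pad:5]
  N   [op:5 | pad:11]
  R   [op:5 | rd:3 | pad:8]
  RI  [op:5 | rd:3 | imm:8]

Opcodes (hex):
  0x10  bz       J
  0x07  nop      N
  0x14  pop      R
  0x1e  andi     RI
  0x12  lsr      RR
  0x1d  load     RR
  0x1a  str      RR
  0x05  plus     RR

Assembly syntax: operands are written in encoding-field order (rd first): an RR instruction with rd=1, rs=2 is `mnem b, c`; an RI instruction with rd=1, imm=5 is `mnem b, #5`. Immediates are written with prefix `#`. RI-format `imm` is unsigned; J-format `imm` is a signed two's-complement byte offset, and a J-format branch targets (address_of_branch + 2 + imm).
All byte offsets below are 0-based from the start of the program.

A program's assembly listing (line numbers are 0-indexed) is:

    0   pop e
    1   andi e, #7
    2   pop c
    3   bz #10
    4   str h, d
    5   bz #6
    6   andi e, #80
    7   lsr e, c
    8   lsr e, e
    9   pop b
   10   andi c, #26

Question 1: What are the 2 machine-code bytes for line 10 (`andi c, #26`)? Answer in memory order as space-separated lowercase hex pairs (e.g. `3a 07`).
line 10 (andi): pack op=0x1e:5|rd=2:3|imm=26:8 = 0xf21a; big→ f2 1a

f2 1a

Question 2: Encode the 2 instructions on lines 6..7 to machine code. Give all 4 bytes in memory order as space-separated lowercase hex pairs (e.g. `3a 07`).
f4 50 94 40

line 6 (andi): pack op=0x1e:5|rd=4:3|imm=80:8 = 0xf450; big→ f4 50
line 7 (lsr): pack op=0x12:5|rd=4:3|rs=2:3|pad=0:5 = 0x9440; big→ 94 40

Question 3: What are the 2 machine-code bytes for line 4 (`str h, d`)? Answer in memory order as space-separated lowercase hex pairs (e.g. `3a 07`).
d5 60

4. str fields op=0x1a:5|rd=5:3|rs=3:3|pad=0:5 → word d560h → d5 60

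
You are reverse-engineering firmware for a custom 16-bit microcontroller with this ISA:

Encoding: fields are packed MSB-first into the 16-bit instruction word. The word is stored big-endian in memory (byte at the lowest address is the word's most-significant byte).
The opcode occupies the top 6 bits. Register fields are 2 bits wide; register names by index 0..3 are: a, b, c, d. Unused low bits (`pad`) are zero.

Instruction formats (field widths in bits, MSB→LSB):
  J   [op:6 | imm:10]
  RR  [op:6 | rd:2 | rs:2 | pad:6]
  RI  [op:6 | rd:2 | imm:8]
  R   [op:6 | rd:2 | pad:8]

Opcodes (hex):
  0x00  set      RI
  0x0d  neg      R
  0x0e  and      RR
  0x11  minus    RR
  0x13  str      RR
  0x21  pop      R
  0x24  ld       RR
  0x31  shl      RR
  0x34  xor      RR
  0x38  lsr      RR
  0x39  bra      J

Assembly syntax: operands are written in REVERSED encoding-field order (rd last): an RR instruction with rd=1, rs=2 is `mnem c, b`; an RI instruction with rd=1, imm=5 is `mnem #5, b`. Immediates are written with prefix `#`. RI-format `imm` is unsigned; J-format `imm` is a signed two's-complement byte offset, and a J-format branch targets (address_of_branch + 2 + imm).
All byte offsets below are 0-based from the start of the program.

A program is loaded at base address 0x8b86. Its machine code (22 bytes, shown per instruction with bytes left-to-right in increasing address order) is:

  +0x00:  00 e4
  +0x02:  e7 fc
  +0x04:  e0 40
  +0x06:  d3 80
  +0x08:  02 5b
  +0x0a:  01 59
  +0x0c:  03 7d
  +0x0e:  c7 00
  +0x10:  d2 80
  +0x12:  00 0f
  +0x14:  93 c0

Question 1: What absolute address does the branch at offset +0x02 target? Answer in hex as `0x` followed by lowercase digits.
off 0x02: read e7 fc as big → 0xe7fc
  opcode bits[15:10]=0x39: bra/J
  imm: (w>>0)&0x3ff=0x3fc (s10→-4) → #-4
  target = base 0x8b86 + off 0x02 + 2 + imm -4 = 0x8b86

0x8b86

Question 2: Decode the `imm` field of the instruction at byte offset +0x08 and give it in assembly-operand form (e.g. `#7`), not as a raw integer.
#91

off 0x08: read 02 5b as big → 0x025b
  op=0x025b>>10=0x0 ⇒ set (RI)
  [9:8] rd=2 = c
  [7:0] imm=91 = #91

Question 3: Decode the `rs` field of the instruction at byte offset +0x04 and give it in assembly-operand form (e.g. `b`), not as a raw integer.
@+04  big-endian(e0 40) = 0xe040
  top 6b → 0x38 → lsr [RR]
  rd: (w>>8)&0x3=0x0 → a
  rs: (w>>6)&0x3=0x1 → b

b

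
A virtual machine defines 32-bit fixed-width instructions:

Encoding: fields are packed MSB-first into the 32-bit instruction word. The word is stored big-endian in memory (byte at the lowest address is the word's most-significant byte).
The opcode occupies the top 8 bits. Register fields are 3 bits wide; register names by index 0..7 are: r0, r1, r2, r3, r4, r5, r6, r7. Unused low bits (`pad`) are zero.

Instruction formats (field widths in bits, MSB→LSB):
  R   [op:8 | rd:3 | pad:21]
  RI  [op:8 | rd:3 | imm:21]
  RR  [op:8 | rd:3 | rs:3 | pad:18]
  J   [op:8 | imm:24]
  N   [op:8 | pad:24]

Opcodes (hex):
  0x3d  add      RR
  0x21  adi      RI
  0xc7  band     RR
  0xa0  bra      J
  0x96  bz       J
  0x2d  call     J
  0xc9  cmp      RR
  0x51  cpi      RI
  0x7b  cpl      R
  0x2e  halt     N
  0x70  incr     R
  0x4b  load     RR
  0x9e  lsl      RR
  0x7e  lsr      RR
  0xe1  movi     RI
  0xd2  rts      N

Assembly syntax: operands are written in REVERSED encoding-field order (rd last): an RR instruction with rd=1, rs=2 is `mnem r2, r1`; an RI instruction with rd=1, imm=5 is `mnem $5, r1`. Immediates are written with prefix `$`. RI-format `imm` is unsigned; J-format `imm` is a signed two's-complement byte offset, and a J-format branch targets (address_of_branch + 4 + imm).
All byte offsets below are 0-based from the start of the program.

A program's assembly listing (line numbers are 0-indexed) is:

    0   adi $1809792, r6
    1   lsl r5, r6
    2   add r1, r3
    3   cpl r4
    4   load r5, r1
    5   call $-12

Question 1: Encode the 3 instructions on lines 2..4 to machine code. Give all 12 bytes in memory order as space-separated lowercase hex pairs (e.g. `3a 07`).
3d 64 00 00 7b 80 00 00 4b 34 00 00

2. add fields op=0x3d:8|rd=3:3|rs=1:3|pad=0:18 → word 3d640000h → 3d 64 00 00
3. cpl fields op=0x7b:8|rd=4:3|pad=0:21 → word 7b800000h → 7b 80 00 00
4. load fields op=0x4b:8|rd=1:3|rs=5:3|pad=0:18 → word 4b340000h → 4b 34 00 00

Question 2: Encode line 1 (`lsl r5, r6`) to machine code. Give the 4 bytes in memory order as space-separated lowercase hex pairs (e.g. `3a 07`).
L1: lsl op=0x9e:8|rd=6:3|rs=5:3|pad=0:18 ⇒ 0x9ed40000 ⇒ big 9e d4 00 00

9e d4 00 00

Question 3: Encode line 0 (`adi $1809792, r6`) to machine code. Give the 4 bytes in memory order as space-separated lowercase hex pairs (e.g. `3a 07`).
L0: adi op=0x21:8|rd=6:3|imm=1809792:21 ⇒ 0x21db9d80 ⇒ big 21 db 9d 80

21 db 9d 80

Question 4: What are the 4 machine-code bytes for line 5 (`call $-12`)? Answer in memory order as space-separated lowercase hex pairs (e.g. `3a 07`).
2d ff ff f4

5. call fields op=0x2d:8|imm=-12:24 → word 2dfffff4h → 2d ff ff f4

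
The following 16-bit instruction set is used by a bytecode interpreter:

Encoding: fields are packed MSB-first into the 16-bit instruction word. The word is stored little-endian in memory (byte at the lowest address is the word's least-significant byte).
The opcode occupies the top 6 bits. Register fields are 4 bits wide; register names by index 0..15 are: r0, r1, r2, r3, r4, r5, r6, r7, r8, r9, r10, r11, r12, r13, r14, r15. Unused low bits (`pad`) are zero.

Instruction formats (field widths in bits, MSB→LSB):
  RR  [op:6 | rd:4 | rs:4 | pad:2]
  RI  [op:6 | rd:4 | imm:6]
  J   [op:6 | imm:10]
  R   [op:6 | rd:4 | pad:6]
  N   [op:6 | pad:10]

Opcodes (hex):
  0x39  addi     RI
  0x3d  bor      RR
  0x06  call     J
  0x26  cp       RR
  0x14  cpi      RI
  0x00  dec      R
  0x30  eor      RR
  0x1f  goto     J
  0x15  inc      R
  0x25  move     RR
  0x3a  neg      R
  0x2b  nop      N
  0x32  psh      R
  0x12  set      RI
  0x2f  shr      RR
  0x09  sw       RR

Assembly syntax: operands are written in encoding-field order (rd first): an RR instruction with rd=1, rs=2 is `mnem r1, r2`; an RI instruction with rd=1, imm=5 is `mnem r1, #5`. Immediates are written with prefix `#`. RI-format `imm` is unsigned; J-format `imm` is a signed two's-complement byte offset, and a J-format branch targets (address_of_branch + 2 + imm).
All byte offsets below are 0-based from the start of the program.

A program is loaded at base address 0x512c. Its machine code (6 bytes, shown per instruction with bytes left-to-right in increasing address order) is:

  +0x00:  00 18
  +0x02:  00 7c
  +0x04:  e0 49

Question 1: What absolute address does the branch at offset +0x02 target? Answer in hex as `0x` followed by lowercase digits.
+0x02: 00 7c ⇒ word 0x7c00 (little)
  op=0x7c00>>10=0x1f ⇒ goto (J)
  imm: (w>>0)&0x3ff=0x0 → #0
  target = base 0x512c + off 0x02 + 2 + imm 0 = 0x5130

0x5130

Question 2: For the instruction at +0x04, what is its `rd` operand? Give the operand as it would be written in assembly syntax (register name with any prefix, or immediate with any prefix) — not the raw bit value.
r7

[04] e0 49 → 0x49e0
  opcode bits[15:10]=0x12: set/RI
  [9:6] rd=7 = r7
  [5:0] imm=32 = #32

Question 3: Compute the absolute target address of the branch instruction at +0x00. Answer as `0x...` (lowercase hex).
off 0x00: read 00 18 as little → 0x1800
  op=0x1800>>10=0x6 ⇒ call (J)
  imm: (w>>0)&0x3ff=0x0 → #0
  target = base 0x512c + off 0x00 + 2 + imm 0 = 0x512e

0x512e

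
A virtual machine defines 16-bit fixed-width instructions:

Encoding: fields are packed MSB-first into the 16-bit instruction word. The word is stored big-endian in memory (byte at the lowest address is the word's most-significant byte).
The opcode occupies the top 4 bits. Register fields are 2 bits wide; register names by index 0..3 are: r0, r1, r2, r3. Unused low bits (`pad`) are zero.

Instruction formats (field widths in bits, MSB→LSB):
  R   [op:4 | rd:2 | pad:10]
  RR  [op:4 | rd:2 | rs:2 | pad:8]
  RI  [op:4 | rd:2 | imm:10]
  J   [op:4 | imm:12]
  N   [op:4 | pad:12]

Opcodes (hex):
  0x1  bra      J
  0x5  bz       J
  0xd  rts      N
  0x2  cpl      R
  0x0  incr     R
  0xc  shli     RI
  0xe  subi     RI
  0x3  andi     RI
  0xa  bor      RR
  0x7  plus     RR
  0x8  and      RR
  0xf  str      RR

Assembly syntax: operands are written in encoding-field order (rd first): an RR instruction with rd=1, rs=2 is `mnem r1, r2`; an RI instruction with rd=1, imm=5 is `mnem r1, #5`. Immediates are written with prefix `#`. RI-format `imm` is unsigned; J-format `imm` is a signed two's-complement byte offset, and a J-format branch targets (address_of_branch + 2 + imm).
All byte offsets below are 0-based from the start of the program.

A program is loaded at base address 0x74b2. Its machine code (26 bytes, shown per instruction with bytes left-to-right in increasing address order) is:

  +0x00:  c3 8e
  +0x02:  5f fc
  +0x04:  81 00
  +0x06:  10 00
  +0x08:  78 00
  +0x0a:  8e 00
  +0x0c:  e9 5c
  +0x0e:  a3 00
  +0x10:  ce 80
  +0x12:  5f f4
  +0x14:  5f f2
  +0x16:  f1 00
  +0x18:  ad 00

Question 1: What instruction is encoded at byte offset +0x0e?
@+0e  big-endian(a3 00) = 0xa300
  opcode bits[15:12]=0xa: bor/RR
  rd@[11:10]=0x0 ⇒ r0
  rs@[9:8]=0x3 ⇒ r3

bor r0, r3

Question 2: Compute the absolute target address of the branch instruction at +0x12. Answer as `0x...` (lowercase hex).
0x74ba

off 0x12: read 5f f4 as big → 0x5ff4
  top 4b → 0x5 → bz [J]
  imm@[11:0]=0xff4 (s12→-12) ⇒ #-12
  target = base 0x74b2 + off 0x12 + 2 + imm -12 = 0x74ba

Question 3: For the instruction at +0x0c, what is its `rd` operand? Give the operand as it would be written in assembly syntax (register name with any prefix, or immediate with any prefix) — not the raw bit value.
r2

off 0x0c: read e9 5c as big → 0xe95c
  op=0xe95c>>12=0xe ⇒ subi (RI)
  rd@[11:10]=0x2 ⇒ r2
  imm@[9:0]=0x15c ⇒ #348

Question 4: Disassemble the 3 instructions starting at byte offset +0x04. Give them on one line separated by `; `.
+0x04: 81 00 ⇒ word 0x8100 (big)
  top 4b → 0x8 → and [RR]
  rd@[11:10]=0x0 ⇒ r0
  rs@[9:8]=0x1 ⇒ r1
+0x06: 10 00 ⇒ word 0x1000 (big)
  top 4b → 0x1 → bra [J]
  imm@[11:0]=0x0 ⇒ #0
+0x08: 78 00 ⇒ word 0x7800 (big)
  top 4b → 0x7 → plus [RR]
  rd@[11:10]=0x2 ⇒ r2
  rs@[9:8]=0x0 ⇒ r0

and r0, r1; bra #0; plus r2, r0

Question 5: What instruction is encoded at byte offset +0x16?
@+16  big-endian(f1 00) = 0xf100
  op=0xf100>>12=0xf ⇒ str (RR)
  [11:10] rd=0 = r0
  [9:8] rs=1 = r1

str r0, r1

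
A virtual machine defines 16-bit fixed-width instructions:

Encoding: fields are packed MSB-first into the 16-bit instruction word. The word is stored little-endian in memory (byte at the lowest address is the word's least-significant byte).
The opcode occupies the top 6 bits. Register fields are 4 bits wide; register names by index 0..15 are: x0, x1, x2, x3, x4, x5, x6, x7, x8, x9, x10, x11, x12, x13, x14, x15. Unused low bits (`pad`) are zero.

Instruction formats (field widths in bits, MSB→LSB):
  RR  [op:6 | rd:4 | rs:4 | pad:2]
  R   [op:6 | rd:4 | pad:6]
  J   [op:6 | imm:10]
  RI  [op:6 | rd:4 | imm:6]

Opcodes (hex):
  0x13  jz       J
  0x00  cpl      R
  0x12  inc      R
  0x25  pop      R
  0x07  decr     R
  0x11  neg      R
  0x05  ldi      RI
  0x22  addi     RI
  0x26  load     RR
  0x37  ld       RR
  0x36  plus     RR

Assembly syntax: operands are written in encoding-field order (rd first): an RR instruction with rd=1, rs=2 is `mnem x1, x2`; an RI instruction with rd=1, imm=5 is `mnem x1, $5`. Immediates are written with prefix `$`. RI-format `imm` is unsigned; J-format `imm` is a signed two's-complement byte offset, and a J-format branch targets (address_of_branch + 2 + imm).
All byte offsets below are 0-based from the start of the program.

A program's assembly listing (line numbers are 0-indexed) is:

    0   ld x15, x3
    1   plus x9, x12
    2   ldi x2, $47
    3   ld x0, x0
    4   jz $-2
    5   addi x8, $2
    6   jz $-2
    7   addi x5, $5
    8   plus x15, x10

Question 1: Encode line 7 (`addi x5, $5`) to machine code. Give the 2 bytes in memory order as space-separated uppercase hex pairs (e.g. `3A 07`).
L7: addi op=0x22:6|rd=5:4|imm=5:6 ⇒ 0x8945 ⇒ little 45 89

45 89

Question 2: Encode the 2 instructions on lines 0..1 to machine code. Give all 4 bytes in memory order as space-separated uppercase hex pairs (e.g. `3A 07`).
CC DF 70 DA

line 0 (ld): pack op=0x37:6|rd=15:4|rs=3:4|pad=0:2 = 0xdfcc; little→ cc df
line 1 (plus): pack op=0x36:6|rd=9:4|rs=12:4|pad=0:2 = 0xda70; little→ 70 da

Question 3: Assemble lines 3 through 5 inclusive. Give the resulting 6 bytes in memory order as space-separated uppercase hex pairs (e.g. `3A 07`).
L3: ld op=0x37:6|rd=0:4|rs=0:4|pad=0:2 ⇒ 0xdc00 ⇒ little 00 dc
L4: jz op=0x13:6|imm=-2:10 ⇒ 0x4ffe ⇒ little fe 4f
L5: addi op=0x22:6|rd=8:4|imm=2:6 ⇒ 0x8a02 ⇒ little 02 8a

00 DC FE 4F 02 8A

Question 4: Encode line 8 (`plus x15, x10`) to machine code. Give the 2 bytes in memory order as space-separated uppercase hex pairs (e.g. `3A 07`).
8. plus fields op=0x36:6|rd=15:4|rs=10:4|pad=0:2 → word dbe8h → e8 db

E8 DB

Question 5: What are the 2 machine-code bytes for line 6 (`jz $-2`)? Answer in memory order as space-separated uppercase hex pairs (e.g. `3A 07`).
FE 4F

6. jz fields op=0x13:6|imm=-2:10 → word 4ffeh → fe 4f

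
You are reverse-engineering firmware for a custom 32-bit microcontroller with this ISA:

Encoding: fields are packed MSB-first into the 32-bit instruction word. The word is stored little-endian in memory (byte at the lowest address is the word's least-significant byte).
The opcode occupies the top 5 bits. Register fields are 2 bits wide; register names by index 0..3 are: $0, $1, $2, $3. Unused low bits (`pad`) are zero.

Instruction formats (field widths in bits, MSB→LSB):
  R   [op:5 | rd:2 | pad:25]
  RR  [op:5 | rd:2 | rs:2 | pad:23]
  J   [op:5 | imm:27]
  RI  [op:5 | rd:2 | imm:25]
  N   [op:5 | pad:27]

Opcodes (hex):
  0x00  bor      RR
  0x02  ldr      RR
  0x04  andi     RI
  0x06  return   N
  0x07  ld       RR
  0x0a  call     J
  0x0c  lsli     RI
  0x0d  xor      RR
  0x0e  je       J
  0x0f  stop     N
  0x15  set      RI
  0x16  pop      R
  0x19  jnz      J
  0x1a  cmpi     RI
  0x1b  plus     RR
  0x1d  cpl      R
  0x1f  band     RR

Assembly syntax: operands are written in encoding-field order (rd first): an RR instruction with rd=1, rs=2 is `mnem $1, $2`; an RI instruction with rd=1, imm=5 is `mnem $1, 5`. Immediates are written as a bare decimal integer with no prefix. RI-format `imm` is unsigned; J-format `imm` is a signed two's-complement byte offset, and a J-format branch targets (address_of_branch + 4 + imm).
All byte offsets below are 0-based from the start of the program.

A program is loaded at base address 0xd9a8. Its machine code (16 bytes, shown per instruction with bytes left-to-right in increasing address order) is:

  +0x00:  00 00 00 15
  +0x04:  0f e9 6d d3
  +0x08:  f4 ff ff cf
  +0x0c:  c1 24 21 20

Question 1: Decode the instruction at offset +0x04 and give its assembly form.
+0x04: 0f e9 6d d3 ⇒ word 0xd36de90f (little)
  opcode bits[31:27]=0x1a: cmpi/RI
  rd: (w>>25)&0x3=0x1 → $1
  imm: (w>>0)&0x1ffffff=0x16de90f → 23980303

cmpi $1, 23980303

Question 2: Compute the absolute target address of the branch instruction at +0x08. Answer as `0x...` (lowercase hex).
[08] f4 ff ff cf → 0xcffffff4
  top 5b → 0x19 → jnz [J]
  imm: (w>>0)&0x7ffffff=0x7fffff4 (s27→-12) → -12
  target = base 0xd9a8 + off 0x08 + 4 + imm -12 = 0xd9a8

0xd9a8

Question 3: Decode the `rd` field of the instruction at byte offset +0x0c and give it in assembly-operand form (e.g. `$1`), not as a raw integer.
$0

[0c] c1 24 21 20 → 0x202124c1
  op=0x202124c1>>27=0x4 ⇒ andi (RI)
  [26:25] rd=0 = $0
  [24:0] imm=2172097 = 2172097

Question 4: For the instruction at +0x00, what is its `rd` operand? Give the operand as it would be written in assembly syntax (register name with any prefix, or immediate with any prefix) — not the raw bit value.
+0x00: 00 00 00 15 ⇒ word 0x15000000 (little)
  top 5b → 0x2 → ldr [RR]
  rd@[26:25]=0x2 ⇒ $2
  rs@[24:23]=0x2 ⇒ $2

$2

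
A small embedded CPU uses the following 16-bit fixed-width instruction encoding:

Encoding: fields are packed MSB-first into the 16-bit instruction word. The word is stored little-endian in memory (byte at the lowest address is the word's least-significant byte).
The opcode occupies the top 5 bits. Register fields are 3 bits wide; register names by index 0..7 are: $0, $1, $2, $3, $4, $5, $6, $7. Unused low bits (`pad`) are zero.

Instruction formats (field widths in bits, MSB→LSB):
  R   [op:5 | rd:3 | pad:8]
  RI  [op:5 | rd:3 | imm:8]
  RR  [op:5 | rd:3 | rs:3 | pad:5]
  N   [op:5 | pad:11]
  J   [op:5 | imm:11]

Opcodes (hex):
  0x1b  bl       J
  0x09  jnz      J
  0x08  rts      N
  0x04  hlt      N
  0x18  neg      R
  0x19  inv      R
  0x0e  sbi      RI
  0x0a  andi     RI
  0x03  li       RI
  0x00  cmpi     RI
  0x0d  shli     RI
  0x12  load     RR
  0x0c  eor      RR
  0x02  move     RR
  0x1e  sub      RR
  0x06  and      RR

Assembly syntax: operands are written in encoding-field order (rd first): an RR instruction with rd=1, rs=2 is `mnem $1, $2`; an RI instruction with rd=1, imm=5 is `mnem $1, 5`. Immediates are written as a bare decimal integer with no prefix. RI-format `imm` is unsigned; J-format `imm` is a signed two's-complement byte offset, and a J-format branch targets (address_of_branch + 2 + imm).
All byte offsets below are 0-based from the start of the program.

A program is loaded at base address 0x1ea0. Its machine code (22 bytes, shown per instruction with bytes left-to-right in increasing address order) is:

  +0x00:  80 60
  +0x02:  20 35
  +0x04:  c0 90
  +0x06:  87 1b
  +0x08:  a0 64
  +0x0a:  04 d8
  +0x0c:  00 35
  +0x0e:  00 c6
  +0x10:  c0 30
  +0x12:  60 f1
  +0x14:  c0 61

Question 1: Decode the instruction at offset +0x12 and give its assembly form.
sub $1, $3

+0x12: 60 f1 ⇒ word 0xf160 (little)
  opcode bits[15:11]=0x1e: sub/RR
  [10:8] rd=1 = $1
  [7:5] rs=3 = $3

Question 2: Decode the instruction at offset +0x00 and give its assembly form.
eor $0, $4

[00] 80 60 → 0x6080
  top 5b → 0xc → eor [RR]
  [10:8] rd=0 = $0
  [7:5] rs=4 = $4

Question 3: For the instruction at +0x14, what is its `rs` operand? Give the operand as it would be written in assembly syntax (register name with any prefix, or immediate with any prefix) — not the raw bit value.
$6

off 0x14: read c0 61 as little → 0x61c0
  top 5b → 0xc → eor [RR]
  rd: (w>>8)&0x7=0x1 → $1
  rs: (w>>5)&0x7=0x6 → $6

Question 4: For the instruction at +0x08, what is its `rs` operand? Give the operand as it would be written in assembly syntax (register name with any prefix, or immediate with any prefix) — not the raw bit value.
+0x08: a0 64 ⇒ word 0x64a0 (little)
  op=0x64a0>>11=0xc ⇒ eor (RR)
  [10:8] rd=4 = $4
  [7:5] rs=5 = $5

$5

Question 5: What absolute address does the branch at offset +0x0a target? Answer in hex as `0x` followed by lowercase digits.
@+0a  little-endian(04 d8) = 0xd804
  opcode bits[15:11]=0x1b: bl/J
  imm: (w>>0)&0x7ff=0x4 → 4
  target = base 0x1ea0 + off 0x0a + 2 + imm 4 = 0x1eb0

0x1eb0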